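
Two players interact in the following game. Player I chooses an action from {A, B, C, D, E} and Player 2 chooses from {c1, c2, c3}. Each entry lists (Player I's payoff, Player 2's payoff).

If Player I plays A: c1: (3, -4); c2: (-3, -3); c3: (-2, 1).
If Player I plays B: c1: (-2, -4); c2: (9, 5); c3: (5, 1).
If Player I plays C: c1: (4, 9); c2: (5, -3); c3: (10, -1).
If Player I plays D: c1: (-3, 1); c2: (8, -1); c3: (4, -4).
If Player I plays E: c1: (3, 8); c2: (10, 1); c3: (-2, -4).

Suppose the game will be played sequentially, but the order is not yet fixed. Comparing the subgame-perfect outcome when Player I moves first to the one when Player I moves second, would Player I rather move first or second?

first

If Player I leads: Player 2's best replies are A→c3, B→c2, C→c1, D→c1, E→c1; Player I's induced payoffs -2, 9, 4, -3, 3; outcome (B, c2), payoffs (9, 5).
If Player 2 leads: Player I's best replies are c1→C, c2→E, c3→C; Player 2's induced payoffs 9, 1, -1; outcome (C, c1), payoffs (4, 9).
Player I gets 9 moving first and 4 moving second, so Player I prefers to move first.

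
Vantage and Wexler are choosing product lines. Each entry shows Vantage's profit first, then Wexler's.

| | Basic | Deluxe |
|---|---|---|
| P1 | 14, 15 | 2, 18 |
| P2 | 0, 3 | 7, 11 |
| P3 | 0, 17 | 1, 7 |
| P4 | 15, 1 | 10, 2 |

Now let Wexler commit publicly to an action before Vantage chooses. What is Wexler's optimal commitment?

Work backward from Vantage's decision.
- Basic: Vantage compares 14, 0, 0, 15 and picks P4; Wexler would get 1.
- Deluxe: Vantage compares 2, 7, 1, 10 and picks P4; Wexler would get 2.
Maximizing over 1, 2, Wexler chooses Deluxe. Subgame-perfect outcome: (P4, Deluxe) with payoffs (10, 2).

Deluxe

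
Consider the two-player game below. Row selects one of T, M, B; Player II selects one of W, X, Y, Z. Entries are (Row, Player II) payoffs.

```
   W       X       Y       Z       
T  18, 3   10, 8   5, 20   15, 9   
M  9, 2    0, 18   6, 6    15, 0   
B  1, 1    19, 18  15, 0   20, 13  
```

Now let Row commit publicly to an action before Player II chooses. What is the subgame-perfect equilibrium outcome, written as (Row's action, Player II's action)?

(B, X)

Player II best-responds to each possible Row move:
- T: BR = Y, leader payoff 5.
- M: BR = X, leader payoff 0.
- B: BR = X, leader payoff 19.
Among 5, 0, 19, the best is 19 at B. Subgame-perfect outcome: (B, X) with payoffs (19, 18).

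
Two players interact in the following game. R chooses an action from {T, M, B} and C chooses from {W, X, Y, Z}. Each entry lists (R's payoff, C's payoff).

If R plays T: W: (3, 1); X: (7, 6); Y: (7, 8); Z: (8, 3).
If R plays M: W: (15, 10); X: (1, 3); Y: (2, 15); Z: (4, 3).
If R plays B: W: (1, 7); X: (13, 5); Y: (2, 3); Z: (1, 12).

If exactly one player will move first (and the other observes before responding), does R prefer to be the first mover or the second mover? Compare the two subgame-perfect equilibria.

second

If R leads: C's best replies are T→Y, M→Y, B→Z; R's induced payoffs 7, 2, 1; outcome (T, Y), payoffs (7, 8).
If C leads: R's best replies are W→M, X→B, Y→T, Z→T; C's induced payoffs 10, 5, 8, 3; outcome (M, W), payoffs (15, 10).
R gets 7 moving first and 15 moving second, so R prefers to move second.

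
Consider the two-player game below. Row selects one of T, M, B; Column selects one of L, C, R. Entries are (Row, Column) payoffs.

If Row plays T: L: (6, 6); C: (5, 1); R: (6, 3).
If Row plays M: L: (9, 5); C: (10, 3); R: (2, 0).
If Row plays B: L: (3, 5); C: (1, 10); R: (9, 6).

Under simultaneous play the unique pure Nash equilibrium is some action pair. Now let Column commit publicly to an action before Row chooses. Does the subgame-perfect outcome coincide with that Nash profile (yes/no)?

no

Backward induction with Column moving first.
- L: BR = M, leader payoff 5.
- C: BR = M, leader payoff 3.
- R: BR = B, leader payoff 6.
Among 5, 3, 6, the best is 6 at R. Subgame-perfect outcome: (B, R) with payoffs (9, 6).
Under simultaneous play:
Row's best replies: L→M; C→M; R→B.
Column's best replies: T→L; M→L; B→C.
Only (M, L) has each player best-responding; Nash payoffs (9, 5).
Sequential outcome (B, R) differs from the Nash profile (M, L).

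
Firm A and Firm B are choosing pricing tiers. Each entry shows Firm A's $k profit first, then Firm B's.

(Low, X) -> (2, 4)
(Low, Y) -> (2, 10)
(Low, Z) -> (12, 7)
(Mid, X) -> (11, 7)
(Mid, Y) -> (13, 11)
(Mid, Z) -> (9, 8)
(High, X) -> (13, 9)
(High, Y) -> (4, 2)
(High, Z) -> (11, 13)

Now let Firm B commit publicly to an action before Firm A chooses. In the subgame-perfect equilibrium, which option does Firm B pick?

Y

Solve by backward induction (Firm B leads).
- X: Firm A compares 2, 11, 13 and picks High; Firm B would get 9.
- Y: Firm A compares 2, 13, 4 and picks Mid; Firm B would get 11.
- Z: Firm A compares 12, 9, 11 and picks Low; Firm B would get 7.
Among 9, 11, 7, the best is 11 at Y. Subgame-perfect outcome: (Mid, Y) with payoffs (13, 11).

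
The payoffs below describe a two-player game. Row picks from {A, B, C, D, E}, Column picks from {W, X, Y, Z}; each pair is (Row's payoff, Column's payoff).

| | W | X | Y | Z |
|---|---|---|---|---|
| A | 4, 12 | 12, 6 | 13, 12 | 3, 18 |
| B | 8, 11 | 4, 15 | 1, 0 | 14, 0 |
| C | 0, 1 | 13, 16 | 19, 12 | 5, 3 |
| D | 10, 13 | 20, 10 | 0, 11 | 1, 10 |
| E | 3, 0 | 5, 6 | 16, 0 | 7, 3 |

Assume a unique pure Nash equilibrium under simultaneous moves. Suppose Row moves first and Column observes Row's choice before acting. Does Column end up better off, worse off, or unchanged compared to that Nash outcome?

Work backward from Column's decision.
- A: Column compares 12, 6, 12, 18 and picks Z; Row would get 3.
- B: Column compares 11, 15, 0, 0 and picks X; Row would get 4.
- C: Column compares 1, 16, 12, 3 and picks X; Row would get 13.
- D: Column compares 13, 10, 11, 10 and picks W; Row would get 10.
- E: Column compares 0, 6, 0, 3 and picks X; Row would get 5.
Row's induced payoffs are 3, 4, 13, 10, 5, so Row commits to C. Subgame-perfect outcome: (C, X) with payoffs (13, 16).
Now find the simultaneous Nash equilibrium.
Row's best replies: W→D; X→D; Y→C; Z→B.
Column's best replies: A→Z; B→X; C→X; D→W; E→X.
Only (D, W) has each player best-responding; Nash payoffs (10, 13).
Column earns 16 sequentially versus 13 at the Nash outcome: better off.

better off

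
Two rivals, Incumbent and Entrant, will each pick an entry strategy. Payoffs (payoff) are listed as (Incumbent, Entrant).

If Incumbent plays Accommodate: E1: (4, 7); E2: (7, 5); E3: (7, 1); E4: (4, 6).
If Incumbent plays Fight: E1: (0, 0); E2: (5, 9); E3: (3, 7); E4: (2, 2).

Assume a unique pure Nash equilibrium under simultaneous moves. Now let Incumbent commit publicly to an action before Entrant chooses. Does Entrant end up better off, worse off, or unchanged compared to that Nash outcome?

better off

Work backward from Entrant's decision.
- Accommodate → Entrant plays E1 (best of 7, 5, 1, 6); Incumbent gets 4.
- Fight → Entrant plays E2 (best of 0, 9, 7, 2); Incumbent gets 5.
Among 4, 5, the best is 5 at Fight. Subgame-perfect outcome: (Fight, E2) with payoffs (5, 9).
Now find the simultaneous Nash equilibrium.
Incumbent's best replies: E1→Accommodate; E2→Accommodate; E3→Accommodate; E4→Accommodate.
Entrant's best replies: Accommodate→E1; Fight→E2.
The unique mutual best reply is (Accommodate, E1), giving (4, 7).
Entrant earns 9 sequentially versus 7 at the Nash outcome: better off.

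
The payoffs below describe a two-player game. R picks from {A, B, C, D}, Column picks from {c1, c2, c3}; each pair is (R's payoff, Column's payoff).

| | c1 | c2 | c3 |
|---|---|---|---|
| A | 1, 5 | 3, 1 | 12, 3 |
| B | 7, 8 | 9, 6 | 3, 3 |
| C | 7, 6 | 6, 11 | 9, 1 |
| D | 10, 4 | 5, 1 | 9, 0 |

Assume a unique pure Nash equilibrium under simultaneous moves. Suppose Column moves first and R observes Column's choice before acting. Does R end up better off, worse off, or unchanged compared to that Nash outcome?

worse off

Work backward from R's decision.
- c1: R compares 1, 7, 7, 10 and picks D; Column would get 4.
- c2: R compares 3, 9, 6, 5 and picks B; Column would get 6.
- c3: R compares 12, 3, 9, 9 and picks A; Column would get 3.
Maximizing over 4, 6, 3, Column chooses c2. Subgame-perfect outcome: (B, c2) with payoffs (9, 6).
Now find the simultaneous Nash equilibrium.
R's best replies: c1→D; c2→B; c3→A.
Column's best replies: A→c1; B→c1; C→c2; D→c1.
Only (D, c1) has each player best-responding; Nash payoffs (10, 4).
R earns 9 sequentially versus 10 at the Nash outcome: worse off.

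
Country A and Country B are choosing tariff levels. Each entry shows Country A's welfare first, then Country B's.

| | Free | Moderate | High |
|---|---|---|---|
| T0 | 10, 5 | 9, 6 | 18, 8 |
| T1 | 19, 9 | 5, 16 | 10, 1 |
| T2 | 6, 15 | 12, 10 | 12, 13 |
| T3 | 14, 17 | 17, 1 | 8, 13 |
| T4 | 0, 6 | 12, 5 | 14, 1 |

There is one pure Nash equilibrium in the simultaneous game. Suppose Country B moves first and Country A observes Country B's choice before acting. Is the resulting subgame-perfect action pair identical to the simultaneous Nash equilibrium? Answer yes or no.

Backward induction with Country B moving first.
- Free: Country A compares 10, 19, 6, 14, 0 and picks T1; Country B would get 9.
- Moderate: Country A compares 9, 5, 12, 17, 12 and picks T3; Country B would get 1.
- High: Country A compares 18, 10, 12, 8, 14 and picks T0; Country B would get 8.
Among 9, 1, 8, the best is 9 at Free. Subgame-perfect outcome: (T1, Free) with payoffs (19, 9).
Under simultaneous play:
Country A's best replies: Free→T1; Moderate→T3; High→T0.
Country B's best replies: T0→High; T1→Moderate; T2→Free; T3→Free; T4→Free.
Only (T0, High) has each player best-responding; Nash payoffs (18, 8).
Sequential outcome (T1, Free) differs from the Nash profile (T0, High).

no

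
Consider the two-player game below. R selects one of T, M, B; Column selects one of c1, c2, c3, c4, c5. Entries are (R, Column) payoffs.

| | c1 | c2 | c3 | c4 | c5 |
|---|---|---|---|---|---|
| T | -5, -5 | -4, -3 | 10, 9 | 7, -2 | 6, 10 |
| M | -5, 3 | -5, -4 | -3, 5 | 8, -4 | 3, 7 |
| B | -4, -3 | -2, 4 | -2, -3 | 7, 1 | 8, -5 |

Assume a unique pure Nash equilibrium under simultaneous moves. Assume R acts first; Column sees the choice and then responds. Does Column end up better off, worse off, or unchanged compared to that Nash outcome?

better off

Column best-responds to each possible R move:
- T: Column compares -5, -3, 9, -2, 10 and picks c5; R would get 6.
- M: Column compares 3, -4, 5, -4, 7 and picks c5; R would get 3.
- B: Column compares -3, 4, -3, 1, -5 and picks c2; R would get -2.
Maximizing over 6, 3, -2, R chooses T. Subgame-perfect outcome: (T, c5) with payoffs (6, 10).
Now find the simultaneous Nash equilibrium.
R's best replies: c1→B; c2→B; c3→T; c4→M; c5→B.
Column's best replies: T→c5; M→c5; B→c2.
Only (B, c2) has each player best-responding; Nash payoffs (-2, 4).
Column earns 10 sequentially versus 4 at the Nash outcome: better off.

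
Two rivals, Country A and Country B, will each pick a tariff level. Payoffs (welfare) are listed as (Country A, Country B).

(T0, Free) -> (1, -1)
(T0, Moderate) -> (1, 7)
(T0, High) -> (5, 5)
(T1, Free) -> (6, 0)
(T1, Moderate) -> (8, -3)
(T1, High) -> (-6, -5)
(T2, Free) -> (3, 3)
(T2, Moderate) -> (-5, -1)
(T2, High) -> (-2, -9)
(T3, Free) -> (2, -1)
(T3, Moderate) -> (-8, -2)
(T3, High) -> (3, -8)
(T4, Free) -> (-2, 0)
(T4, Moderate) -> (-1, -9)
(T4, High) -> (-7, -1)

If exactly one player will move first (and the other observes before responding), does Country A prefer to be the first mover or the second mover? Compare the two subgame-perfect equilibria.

first

If Country A leads: Country B's best replies are T0→Moderate, T1→Free, T2→Free, T3→Free, T4→Free; Country A's induced payoffs 1, 6, 3, 2, -2; outcome (T1, Free), payoffs (6, 0).
If Country B leads: Country A's best replies are Free→T1, Moderate→T1, High→T0; Country B's induced payoffs 0, -3, 5; outcome (T0, High), payoffs (5, 5).
Country A gets 6 moving first and 5 moving second, so Country A prefers to move first.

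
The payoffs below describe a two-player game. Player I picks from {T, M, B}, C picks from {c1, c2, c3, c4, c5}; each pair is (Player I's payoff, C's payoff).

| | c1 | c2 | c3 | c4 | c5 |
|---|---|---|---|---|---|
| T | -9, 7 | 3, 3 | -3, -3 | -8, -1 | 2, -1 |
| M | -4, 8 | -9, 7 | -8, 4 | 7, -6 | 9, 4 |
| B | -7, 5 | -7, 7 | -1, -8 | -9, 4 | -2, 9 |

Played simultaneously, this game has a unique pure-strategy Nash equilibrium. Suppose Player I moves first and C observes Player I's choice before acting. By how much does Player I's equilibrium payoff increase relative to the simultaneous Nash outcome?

C best-responds to each possible Player I move:
- T: BR = c1, leader payoff -9.
- M: BR = c1, leader payoff -4.
- B: BR = c5, leader payoff -2.
Among -9, -4, -2, the best is -2 at B. Subgame-perfect outcome: (B, c5) with payoffs (-2, 9).
For the simultaneous game, intersect best replies.
Player I's best replies: c1→M; c2→T; c3→B; c4→M; c5→M.
C's best replies: T→c1; M→c1; B→c5.
The unique mutual best reply is (M, c1), giving (-4, 8).
Player I's commitment gain: -2 − -4 = 2.

2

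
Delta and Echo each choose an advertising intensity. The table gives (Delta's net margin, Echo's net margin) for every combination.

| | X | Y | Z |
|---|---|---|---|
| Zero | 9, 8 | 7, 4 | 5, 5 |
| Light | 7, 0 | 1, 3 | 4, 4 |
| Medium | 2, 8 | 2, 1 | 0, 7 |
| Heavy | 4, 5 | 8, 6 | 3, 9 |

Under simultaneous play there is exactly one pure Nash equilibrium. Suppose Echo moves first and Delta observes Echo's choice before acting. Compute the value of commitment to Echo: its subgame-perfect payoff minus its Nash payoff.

Work backward from Delta's decision.
- X: BR = Zero, leader payoff 8.
- Y: BR = Heavy, leader payoff 6.
- Z: BR = Zero, leader payoff 5.
Maximizing over 8, 6, 5, Echo chooses X. Subgame-perfect outcome: (Zero, X) with payoffs (9, 8).
For the simultaneous game, intersect best replies.
Delta's best replies: X→Zero; Y→Heavy; Z→Zero.
Echo's best replies: Zero→X; Light→Z; Medium→X; Heavy→Z.
Only (Zero, X) has each player best-responding; Nash payoffs (9, 8).
Echo's commitment gain: 8 − 8 = 0.

0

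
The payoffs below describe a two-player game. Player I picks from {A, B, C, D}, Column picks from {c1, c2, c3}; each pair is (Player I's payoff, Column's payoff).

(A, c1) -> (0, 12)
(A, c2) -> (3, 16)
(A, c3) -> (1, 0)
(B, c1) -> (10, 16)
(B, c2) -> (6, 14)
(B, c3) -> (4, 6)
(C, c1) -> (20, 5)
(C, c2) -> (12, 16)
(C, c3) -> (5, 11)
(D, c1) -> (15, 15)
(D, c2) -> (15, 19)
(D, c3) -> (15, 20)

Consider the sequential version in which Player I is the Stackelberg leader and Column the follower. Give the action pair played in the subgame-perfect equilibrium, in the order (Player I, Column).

Work backward from Column's decision.
- A: BR = c2, leader payoff 3.
- B: BR = c1, leader payoff 10.
- C: BR = c2, leader payoff 12.
- D: BR = c3, leader payoff 15.
Among 3, 10, 12, 15, the best is 15 at D. Subgame-perfect outcome: (D, c3) with payoffs (15, 20).

(D, c3)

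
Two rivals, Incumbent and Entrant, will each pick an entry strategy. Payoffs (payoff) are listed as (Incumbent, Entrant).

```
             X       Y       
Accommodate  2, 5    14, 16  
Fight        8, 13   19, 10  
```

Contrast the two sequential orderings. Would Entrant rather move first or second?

If Incumbent leads: Entrant's best replies are Accommodate→Y, Fight→X; Incumbent's induced payoffs 14, 8; outcome (Accommodate, Y), payoffs (14, 16).
If Entrant leads: Incumbent's best replies are X→Fight, Y→Fight; Entrant's induced payoffs 13, 10; outcome (Fight, X), payoffs (8, 13).
Entrant gets 13 moving first and 16 moving second, so Entrant prefers to move second.

second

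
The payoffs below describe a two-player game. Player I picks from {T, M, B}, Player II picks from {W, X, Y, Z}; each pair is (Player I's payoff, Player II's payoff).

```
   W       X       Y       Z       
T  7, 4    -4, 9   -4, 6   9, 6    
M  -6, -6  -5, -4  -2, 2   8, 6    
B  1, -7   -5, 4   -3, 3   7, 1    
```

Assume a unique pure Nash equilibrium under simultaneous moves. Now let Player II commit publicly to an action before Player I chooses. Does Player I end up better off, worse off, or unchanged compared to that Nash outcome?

Player I best-responds to each possible Player II move:
- W: Player I compares 7, -6, 1 and picks T; Player II would get 4.
- X: Player I compares -4, -5, -5 and picks T; Player II would get 9.
- Y: Player I compares -4, -2, -3 and picks M; Player II would get 2.
- Z: Player I compares 9, 8, 7 and picks T; Player II would get 6.
Player II's induced payoffs are 4, 9, 2, 6, so Player II commits to X. Subgame-perfect outcome: (T, X) with payoffs (-4, 9).
For the simultaneous game, intersect best replies.
Player I's best replies: W→T; X→T; Y→M; Z→T.
Player II's best replies: T→X; M→Z; B→X.
The unique mutual best reply is (T, X), giving (-4, 9).
Player I earns -4 sequentially versus -4 at the Nash outcome: unchanged.

unchanged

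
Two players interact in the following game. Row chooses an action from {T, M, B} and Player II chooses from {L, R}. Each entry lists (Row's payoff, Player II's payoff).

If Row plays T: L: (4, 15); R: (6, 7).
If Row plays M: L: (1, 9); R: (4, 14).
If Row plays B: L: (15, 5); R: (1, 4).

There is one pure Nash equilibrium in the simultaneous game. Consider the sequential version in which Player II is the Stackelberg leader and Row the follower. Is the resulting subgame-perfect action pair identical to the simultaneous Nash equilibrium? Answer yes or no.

Backward induction with Player II moving first.
- L → Row plays B (best of 4, 1, 15); Player II gets 5.
- R → Row plays T (best of 6, 4, 1); Player II gets 7.
Maximizing over 5, 7, Player II chooses R. Subgame-perfect outcome: (T, R) with payoffs (6, 7).
For the simultaneous game, intersect best replies.
Row's best replies: L→B; R→T.
Player II's best replies: T→L; M→R; B→L.
Only (B, L) has each player best-responding; Nash payoffs (15, 5).
Sequential outcome (T, R) differs from the Nash profile (B, L).

no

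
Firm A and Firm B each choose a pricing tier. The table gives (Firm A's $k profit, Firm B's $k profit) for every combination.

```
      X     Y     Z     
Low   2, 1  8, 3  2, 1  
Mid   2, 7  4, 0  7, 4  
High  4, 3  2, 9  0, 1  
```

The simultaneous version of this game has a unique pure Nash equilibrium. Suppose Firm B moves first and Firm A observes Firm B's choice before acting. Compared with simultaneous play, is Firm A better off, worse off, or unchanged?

Backward induction with Firm B moving first.
- X → Firm A plays High (best of 2, 2, 4); Firm B gets 3.
- Y → Firm A plays Low (best of 8, 4, 2); Firm B gets 3.
- Z → Firm A plays Mid (best of 2, 7, 0); Firm B gets 4.
Maximizing over 3, 3, 4, Firm B chooses Z. Subgame-perfect outcome: (Mid, Z) with payoffs (7, 4).
For the simultaneous game, intersect best replies.
Firm A's best replies: X→High; Y→Low; Z→Mid.
Firm B's best replies: Low→Y; Mid→X; High→Y.
The unique mutual best reply is (Low, Y), giving (8, 3).
Firm A earns 7 sequentially versus 8 at the Nash outcome: worse off.

worse off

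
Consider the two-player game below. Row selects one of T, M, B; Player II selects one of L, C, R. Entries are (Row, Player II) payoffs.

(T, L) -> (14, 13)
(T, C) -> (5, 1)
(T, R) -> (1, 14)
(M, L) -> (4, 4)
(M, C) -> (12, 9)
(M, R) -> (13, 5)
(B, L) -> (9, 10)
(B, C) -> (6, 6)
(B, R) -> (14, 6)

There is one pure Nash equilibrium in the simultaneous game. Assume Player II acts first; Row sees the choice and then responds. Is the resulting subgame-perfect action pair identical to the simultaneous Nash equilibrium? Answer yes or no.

Backward induction with Player II moving first.
- L: BR = T, leader payoff 13.
- C: BR = M, leader payoff 9.
- R: BR = B, leader payoff 6.
Player II's induced payoffs are 13, 9, 6, so Player II commits to L. Subgame-perfect outcome: (T, L) with payoffs (14, 13).
Now find the simultaneous Nash equilibrium.
Row's best replies: L→T; C→M; R→B.
Player II's best replies: T→R; M→C; B→L.
The unique mutual best reply is (M, C), giving (12, 9).
Sequential outcome (T, L) differs from the Nash profile (M, C).

no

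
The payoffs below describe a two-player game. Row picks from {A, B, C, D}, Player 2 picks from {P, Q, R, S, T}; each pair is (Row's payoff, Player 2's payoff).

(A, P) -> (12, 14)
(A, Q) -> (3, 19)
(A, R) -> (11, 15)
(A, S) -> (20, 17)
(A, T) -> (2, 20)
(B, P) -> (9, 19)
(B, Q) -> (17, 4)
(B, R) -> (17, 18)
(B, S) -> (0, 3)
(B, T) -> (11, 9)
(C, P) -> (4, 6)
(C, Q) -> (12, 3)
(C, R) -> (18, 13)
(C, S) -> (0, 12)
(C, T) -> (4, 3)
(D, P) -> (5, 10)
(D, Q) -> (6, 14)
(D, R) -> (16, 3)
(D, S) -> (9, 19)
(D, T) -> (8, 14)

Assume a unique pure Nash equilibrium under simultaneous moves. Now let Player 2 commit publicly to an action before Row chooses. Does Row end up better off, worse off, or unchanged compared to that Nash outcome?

Work backward from Row's decision.
- P: Row compares 12, 9, 4, 5 and picks A; Player 2 would get 14.
- Q: Row compares 3, 17, 12, 6 and picks B; Player 2 would get 4.
- R: Row compares 11, 17, 18, 16 and picks C; Player 2 would get 13.
- S: Row compares 20, 0, 0, 9 and picks A; Player 2 would get 17.
- T: Row compares 2, 11, 4, 8 and picks B; Player 2 would get 9.
Player 2's induced payoffs are 14, 4, 13, 17, 9, so Player 2 commits to S. Subgame-perfect outcome: (A, S) with payoffs (20, 17).
For the simultaneous game, intersect best replies.
Row's best replies: P→A; Q→B; R→C; S→A; T→B.
Player 2's best replies: A→T; B→P; C→R; D→S.
Only (C, R) has each player best-responding; Nash payoffs (18, 13).
Row earns 20 sequentially versus 18 at the Nash outcome: better off.

better off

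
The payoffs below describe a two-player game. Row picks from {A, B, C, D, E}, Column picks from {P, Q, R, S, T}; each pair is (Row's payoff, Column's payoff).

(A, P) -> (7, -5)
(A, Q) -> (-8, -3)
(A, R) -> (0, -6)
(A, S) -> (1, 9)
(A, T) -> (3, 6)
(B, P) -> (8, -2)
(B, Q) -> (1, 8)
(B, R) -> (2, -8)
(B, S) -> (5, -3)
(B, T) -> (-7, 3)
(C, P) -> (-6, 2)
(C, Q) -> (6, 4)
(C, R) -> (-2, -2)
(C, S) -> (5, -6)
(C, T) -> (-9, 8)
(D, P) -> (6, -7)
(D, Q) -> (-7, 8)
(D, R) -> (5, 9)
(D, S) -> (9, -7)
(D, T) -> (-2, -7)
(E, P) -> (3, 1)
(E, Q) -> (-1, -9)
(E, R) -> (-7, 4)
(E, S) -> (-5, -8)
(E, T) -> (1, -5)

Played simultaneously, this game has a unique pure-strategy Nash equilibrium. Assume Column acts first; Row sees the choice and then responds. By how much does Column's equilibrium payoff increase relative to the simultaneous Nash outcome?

Row best-responds to each possible Column move:
- P: Row compares 7, 8, -6, 6, 3 and picks B; Column would get -2.
- Q: Row compares -8, 1, 6, -7, -1 and picks C; Column would get 4.
- R: Row compares 0, 2, -2, 5, -7 and picks D; Column would get 9.
- S: Row compares 1, 5, 5, 9, -5 and picks D; Column would get -7.
- T: Row compares 3, -7, -9, -2, 1 and picks A; Column would get 6.
Maximizing over -2, 4, 9, -7, 6, Column chooses R. Subgame-perfect outcome: (D, R) with payoffs (5, 9).
For the simultaneous game, intersect best replies.
Row's best replies: P→B; Q→C; R→D; S→D; T→A.
Column's best replies: A→S; B→Q; C→T; D→R; E→R.
The unique mutual best reply is (D, R), giving (5, 9).
Column's commitment gain: 9 − 9 = 0.

0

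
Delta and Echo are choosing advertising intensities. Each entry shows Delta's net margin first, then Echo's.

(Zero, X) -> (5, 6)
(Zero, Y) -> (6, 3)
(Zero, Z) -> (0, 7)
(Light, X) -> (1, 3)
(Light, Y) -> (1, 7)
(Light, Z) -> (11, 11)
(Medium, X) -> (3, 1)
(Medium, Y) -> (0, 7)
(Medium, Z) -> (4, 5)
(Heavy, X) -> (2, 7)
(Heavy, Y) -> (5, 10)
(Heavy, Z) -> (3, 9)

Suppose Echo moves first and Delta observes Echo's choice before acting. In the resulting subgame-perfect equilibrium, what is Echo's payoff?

Solve by backward induction (Echo leads).
- X: BR = Zero, leader payoff 6.
- Y: BR = Zero, leader payoff 3.
- Z: BR = Light, leader payoff 11.
Echo's induced payoffs are 6, 3, 11, so Echo commits to Z. Subgame-perfect outcome: (Light, Z) with payoffs (11, 11).

11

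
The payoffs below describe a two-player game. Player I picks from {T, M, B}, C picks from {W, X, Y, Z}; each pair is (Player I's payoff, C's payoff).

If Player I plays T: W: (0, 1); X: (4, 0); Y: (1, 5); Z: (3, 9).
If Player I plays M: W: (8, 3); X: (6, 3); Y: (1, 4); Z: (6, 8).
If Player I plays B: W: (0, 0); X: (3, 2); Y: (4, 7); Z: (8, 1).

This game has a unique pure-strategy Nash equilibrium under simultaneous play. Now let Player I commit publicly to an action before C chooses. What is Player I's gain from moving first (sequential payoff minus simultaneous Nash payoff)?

Backward induction with Player I moving first.
- T: BR = Z, leader payoff 3.
- M: BR = Z, leader payoff 6.
- B: BR = Y, leader payoff 4.
Among 3, 6, 4, the best is 6 at M. Subgame-perfect outcome: (M, Z) with payoffs (6, 8).
Under simultaneous play:
Player I's best replies: W→M; X→M; Y→B; Z→B.
C's best replies: T→Z; M→Z; B→Y.
The unique mutual best reply is (B, Y), giving (4, 7).
Player I's commitment gain: 6 − 4 = 2.

2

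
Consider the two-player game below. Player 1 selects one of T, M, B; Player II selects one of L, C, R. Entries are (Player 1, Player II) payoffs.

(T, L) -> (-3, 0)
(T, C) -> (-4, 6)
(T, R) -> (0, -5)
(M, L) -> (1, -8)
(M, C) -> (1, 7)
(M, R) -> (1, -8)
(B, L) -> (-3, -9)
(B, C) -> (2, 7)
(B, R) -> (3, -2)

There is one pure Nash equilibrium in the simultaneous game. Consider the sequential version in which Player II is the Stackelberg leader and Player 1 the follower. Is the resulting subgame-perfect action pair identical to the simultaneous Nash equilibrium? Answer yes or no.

Work backward from Player 1's decision.
- L → Player 1 plays M (best of -3, 1, -3); Player II gets -8.
- C → Player 1 plays B (best of -4, 1, 2); Player II gets 7.
- R → Player 1 plays B (best of 0, 1, 3); Player II gets -2.
Maximizing over -8, 7, -2, Player II chooses C. Subgame-perfect outcome: (B, C) with payoffs (2, 7).
Now find the simultaneous Nash equilibrium.
Player 1's best replies: L→M; C→B; R→B.
Player II's best replies: T→C; M→C; B→C.
Only (B, C) has each player best-responding; Nash payoffs (2, 7).
Sequential outcome (B, C) coincides with the Nash profile (B, C).

yes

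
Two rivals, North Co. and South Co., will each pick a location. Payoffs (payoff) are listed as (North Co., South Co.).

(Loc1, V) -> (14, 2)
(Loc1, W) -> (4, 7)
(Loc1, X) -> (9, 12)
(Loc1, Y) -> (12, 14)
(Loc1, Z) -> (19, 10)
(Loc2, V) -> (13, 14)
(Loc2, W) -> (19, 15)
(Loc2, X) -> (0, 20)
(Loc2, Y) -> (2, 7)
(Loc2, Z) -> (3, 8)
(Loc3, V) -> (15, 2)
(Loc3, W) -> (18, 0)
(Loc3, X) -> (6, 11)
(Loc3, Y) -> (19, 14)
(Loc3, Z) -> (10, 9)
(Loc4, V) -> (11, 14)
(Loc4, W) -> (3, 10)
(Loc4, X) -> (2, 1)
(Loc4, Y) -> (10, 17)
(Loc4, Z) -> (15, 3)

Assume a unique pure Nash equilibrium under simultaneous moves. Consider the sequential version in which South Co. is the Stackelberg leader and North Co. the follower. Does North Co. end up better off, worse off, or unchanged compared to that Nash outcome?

unchanged

Solve by backward induction (South Co. leads).
- V: North Co. compares 14, 13, 15, 11 and picks Loc3; South Co. would get 2.
- W: North Co. compares 4, 19, 18, 3 and picks Loc2; South Co. would get 15.
- X: North Co. compares 9, 0, 6, 2 and picks Loc1; South Co. would get 12.
- Y: North Co. compares 12, 2, 19, 10 and picks Loc3; South Co. would get 14.
- Z: North Co. compares 19, 3, 10, 15 and picks Loc1; South Co. would get 10.
Among 2, 15, 12, 14, 10, the best is 15 at W. Subgame-perfect outcome: (Loc2, W) with payoffs (19, 15).
Now find the simultaneous Nash equilibrium.
North Co.'s best replies: V→Loc3; W→Loc2; X→Loc1; Y→Loc3; Z→Loc1.
South Co.'s best replies: Loc1→Y; Loc2→X; Loc3→Y; Loc4→Y.
Only (Loc3, Y) has each player best-responding; Nash payoffs (19, 14).
North Co. earns 19 sequentially versus 19 at the Nash outcome: unchanged.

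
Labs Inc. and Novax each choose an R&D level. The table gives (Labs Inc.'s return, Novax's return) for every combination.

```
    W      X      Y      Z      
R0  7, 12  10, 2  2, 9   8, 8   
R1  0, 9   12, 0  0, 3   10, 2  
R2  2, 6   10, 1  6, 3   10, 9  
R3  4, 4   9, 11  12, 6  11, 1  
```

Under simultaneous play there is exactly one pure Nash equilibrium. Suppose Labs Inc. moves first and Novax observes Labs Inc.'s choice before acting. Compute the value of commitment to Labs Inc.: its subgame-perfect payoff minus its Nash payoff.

3

Work backward from Novax's decision.
- R0: BR = W, leader payoff 7.
- R1: BR = W, leader payoff 0.
- R2: BR = Z, leader payoff 10.
- R3: BR = X, leader payoff 9.
Maximizing over 7, 0, 10, 9, Labs Inc. chooses R2. Subgame-perfect outcome: (R2, Z) with payoffs (10, 9).
For the simultaneous game, intersect best replies.
Labs Inc.'s best replies: W→R0; X→R1; Y→R3; Z→R3.
Novax's best replies: R0→W; R1→W; R2→Z; R3→X.
The unique mutual best reply is (R0, W), giving (7, 12).
Labs Inc.'s commitment gain: 10 − 7 = 3.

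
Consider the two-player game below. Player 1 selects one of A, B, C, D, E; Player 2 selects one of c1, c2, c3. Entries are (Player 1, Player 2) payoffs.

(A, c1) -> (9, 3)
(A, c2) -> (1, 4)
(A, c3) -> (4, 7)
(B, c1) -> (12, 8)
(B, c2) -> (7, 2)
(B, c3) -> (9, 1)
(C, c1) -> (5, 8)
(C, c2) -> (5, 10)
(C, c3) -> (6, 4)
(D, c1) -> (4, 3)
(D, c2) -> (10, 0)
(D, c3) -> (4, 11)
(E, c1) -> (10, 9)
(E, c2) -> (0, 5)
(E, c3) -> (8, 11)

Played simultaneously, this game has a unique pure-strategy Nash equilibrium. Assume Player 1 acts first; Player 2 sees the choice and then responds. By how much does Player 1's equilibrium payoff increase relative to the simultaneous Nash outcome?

0

Player 2 best-responds to each possible Player 1 move:
- A → Player 2 plays c3 (best of 3, 4, 7); Player 1 gets 4.
- B → Player 2 plays c1 (best of 8, 2, 1); Player 1 gets 12.
- C → Player 2 plays c2 (best of 8, 10, 4); Player 1 gets 5.
- D → Player 2 plays c3 (best of 3, 0, 11); Player 1 gets 4.
- E → Player 2 plays c3 (best of 9, 5, 11); Player 1 gets 8.
Maximizing over 4, 12, 5, 4, 8, Player 1 chooses B. Subgame-perfect outcome: (B, c1) with payoffs (12, 8).
For the simultaneous game, intersect best replies.
Player 1's best replies: c1→B; c2→D; c3→B.
Player 2's best replies: A→c3; B→c1; C→c2; D→c3; E→c3.
The unique mutual best reply is (B, c1), giving (12, 8).
Player 1's commitment gain: 12 − 12 = 0.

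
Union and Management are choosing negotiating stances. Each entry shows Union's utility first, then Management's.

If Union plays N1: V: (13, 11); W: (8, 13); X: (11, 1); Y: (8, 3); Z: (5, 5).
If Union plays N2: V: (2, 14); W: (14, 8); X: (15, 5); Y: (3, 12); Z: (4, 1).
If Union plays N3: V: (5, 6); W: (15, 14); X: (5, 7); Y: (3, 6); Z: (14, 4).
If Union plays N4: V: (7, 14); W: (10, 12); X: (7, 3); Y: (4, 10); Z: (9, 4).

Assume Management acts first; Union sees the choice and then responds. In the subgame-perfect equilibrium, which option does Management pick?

W

Work backward from Union's decision.
- V: BR = N1, leader payoff 11.
- W: BR = N3, leader payoff 14.
- X: BR = N2, leader payoff 5.
- Y: BR = N1, leader payoff 3.
- Z: BR = N3, leader payoff 4.
Among 11, 14, 5, 3, 4, the best is 14 at W. Subgame-perfect outcome: (N3, W) with payoffs (15, 14).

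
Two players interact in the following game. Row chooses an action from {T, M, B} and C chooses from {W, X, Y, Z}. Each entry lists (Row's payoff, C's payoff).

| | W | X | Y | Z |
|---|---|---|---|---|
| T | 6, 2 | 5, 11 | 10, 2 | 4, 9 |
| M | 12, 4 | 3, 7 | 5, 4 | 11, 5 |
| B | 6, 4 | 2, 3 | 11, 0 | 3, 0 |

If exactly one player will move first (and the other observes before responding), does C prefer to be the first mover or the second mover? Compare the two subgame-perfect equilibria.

first

If Row leads: C's best replies are T→X, M→X, B→W; Row's induced payoffs 5, 3, 6; outcome (B, W), payoffs (6, 4).
If C leads: Row's best replies are W→M, X→T, Y→B, Z→M; C's induced payoffs 4, 11, 0, 5; outcome (T, X), payoffs (5, 11).
C gets 11 moving first and 4 moving second, so C prefers to move first.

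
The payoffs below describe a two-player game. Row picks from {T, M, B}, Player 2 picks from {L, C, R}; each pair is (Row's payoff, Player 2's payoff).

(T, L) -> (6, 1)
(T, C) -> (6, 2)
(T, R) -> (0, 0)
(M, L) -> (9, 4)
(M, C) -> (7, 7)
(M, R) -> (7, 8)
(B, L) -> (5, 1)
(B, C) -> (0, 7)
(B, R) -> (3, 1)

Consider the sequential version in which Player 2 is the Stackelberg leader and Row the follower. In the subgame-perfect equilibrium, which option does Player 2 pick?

Solve by backward induction (Player 2 leads).
- L: BR = M, leader payoff 4.
- C: BR = M, leader payoff 7.
- R: BR = M, leader payoff 8.
Maximizing over 4, 7, 8, Player 2 chooses R. Subgame-perfect outcome: (M, R) with payoffs (7, 8).

R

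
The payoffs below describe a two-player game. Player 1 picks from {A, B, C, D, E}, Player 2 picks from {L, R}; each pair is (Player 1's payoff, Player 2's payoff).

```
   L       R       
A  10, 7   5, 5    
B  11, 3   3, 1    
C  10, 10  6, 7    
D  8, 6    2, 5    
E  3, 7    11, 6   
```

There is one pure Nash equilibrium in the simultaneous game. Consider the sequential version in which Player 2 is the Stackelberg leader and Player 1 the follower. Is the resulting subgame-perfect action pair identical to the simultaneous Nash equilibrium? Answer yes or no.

no

Player 1 best-responds to each possible Player 2 move:
- L: BR = B, leader payoff 3.
- R: BR = E, leader payoff 6.
Maximizing over 3, 6, Player 2 chooses R. Subgame-perfect outcome: (E, R) with payoffs (11, 6).
Now find the simultaneous Nash equilibrium.
Player 1's best replies: L→B; R→E.
Player 2's best replies: A→L; B→L; C→L; D→L; E→L.
The unique mutual best reply is (B, L), giving (11, 3).
Sequential outcome (E, R) differs from the Nash profile (B, L).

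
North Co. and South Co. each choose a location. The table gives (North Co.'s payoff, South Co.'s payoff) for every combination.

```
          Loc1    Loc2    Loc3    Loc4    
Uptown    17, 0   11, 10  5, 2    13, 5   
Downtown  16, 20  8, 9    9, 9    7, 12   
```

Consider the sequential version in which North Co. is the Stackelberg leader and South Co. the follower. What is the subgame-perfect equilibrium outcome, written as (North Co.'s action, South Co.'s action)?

Backward induction with North Co. moving first.
- Uptown: BR = Loc2, leader payoff 11.
- Downtown: BR = Loc1, leader payoff 16.
Maximizing over 11, 16, North Co. chooses Downtown. Subgame-perfect outcome: (Downtown, Loc1) with payoffs (16, 20).

(Downtown, Loc1)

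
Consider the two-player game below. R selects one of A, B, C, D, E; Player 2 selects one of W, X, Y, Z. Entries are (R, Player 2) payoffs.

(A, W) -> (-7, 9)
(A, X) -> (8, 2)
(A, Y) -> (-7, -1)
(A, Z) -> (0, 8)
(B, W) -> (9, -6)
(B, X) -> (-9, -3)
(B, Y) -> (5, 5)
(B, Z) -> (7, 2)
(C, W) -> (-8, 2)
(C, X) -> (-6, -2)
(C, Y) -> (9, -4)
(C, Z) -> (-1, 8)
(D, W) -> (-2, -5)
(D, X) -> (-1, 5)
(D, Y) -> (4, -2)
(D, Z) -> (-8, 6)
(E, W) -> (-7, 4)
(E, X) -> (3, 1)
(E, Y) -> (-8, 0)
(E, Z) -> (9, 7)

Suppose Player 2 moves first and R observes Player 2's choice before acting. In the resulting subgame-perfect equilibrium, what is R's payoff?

R best-responds to each possible Player 2 move:
- W → R plays B (best of -7, 9, -8, -2, -7); Player 2 gets -6.
- X → R plays A (best of 8, -9, -6, -1, 3); Player 2 gets 2.
- Y → R plays C (best of -7, 5, 9, 4, -8); Player 2 gets -4.
- Z → R plays E (best of 0, 7, -1, -8, 9); Player 2 gets 7.
Maximizing over -6, 2, -4, 7, Player 2 chooses Z. Subgame-perfect outcome: (E, Z) with payoffs (9, 7).

9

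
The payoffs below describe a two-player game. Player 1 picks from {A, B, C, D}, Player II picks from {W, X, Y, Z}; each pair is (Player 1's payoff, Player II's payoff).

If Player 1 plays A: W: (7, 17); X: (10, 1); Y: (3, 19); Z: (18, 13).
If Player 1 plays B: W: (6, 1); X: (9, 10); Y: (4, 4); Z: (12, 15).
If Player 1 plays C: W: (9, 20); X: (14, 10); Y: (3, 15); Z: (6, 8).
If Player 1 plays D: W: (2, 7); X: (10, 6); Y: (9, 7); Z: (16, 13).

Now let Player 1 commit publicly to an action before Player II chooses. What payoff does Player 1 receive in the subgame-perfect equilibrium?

Solve by backward induction (Player 1 leads).
- A: BR = Y, leader payoff 3.
- B: BR = Z, leader payoff 12.
- C: BR = W, leader payoff 9.
- D: BR = Z, leader payoff 16.
Among 3, 12, 9, 16, the best is 16 at D. Subgame-perfect outcome: (D, Z) with payoffs (16, 13).

16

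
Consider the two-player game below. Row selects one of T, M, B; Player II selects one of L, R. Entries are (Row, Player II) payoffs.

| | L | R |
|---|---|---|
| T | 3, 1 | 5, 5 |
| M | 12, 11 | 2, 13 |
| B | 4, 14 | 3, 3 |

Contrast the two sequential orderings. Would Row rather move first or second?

If Row leads: Player II's best replies are T→R, M→R, B→L; Row's induced payoffs 5, 2, 4; outcome (T, R), payoffs (5, 5).
If Player II leads: Row's best replies are L→M, R→T; Player II's induced payoffs 11, 5; outcome (M, L), payoffs (12, 11).
Row gets 5 moving first and 12 moving second, so Row prefers to move second.

second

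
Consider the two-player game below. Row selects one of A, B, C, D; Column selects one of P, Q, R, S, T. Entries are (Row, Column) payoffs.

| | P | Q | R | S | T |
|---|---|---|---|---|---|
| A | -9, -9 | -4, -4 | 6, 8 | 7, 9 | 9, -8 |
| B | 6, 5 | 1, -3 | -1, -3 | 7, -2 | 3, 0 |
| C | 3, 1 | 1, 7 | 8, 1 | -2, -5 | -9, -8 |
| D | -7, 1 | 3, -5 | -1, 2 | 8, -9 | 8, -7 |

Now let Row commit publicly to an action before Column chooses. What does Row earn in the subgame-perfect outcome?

7

Work backward from Column's decision.
- A → Column plays S (best of -9, -4, 8, 9, -8); Row gets 7.
- B → Column plays P (best of 5, -3, -3, -2, 0); Row gets 6.
- C → Column plays Q (best of 1, 7, 1, -5, -8); Row gets 1.
- D → Column plays R (best of 1, -5, 2, -9, -7); Row gets -1.
Maximizing over 7, 6, 1, -1, Row chooses A. Subgame-perfect outcome: (A, S) with payoffs (7, 9).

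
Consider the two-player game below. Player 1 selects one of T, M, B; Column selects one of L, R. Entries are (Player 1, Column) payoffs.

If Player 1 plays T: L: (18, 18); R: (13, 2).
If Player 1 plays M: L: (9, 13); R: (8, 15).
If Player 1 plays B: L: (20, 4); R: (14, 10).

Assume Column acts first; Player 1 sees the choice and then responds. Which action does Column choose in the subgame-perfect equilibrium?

Solve by backward induction (Column leads).
- L → Player 1 plays B (best of 18, 9, 20); Column gets 4.
- R → Player 1 plays B (best of 13, 8, 14); Column gets 10.
Among 4, 10, the best is 10 at R. Subgame-perfect outcome: (B, R) with payoffs (14, 10).

R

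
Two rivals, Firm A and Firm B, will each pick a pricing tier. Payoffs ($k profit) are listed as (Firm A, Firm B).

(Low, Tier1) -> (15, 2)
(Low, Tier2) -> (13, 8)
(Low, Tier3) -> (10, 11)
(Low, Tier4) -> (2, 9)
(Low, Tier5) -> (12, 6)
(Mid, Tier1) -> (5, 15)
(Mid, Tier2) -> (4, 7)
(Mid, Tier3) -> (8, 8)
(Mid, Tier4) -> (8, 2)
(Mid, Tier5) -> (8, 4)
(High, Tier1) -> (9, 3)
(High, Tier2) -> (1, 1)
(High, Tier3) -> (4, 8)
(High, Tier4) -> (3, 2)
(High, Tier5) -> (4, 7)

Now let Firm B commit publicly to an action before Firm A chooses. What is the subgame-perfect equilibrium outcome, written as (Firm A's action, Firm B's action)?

Work backward from Firm A's decision.
- Tier1: BR = Low, leader payoff 2.
- Tier2: BR = Low, leader payoff 8.
- Tier3: BR = Low, leader payoff 11.
- Tier4: BR = Mid, leader payoff 2.
- Tier5: BR = Low, leader payoff 6.
Among 2, 8, 11, 2, 6, the best is 11 at Tier3. Subgame-perfect outcome: (Low, Tier3) with payoffs (10, 11).

(Low, Tier3)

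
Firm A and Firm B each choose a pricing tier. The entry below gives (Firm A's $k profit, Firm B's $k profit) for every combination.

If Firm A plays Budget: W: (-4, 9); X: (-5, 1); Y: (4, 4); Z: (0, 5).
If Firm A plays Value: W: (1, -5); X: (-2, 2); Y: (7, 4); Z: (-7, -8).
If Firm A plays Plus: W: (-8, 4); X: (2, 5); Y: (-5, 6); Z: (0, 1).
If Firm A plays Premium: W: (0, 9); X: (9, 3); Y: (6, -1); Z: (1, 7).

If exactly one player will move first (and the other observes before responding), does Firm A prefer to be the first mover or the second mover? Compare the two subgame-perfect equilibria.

If Firm A leads: Firm B's best replies are Budget→W, Value→Y, Plus→Y, Premium→W; Firm A's induced payoffs -4, 7, -5, 0; outcome (Value, Y), payoffs (7, 4).
If Firm B leads: Firm A's best replies are W→Value, X→Premium, Y→Value, Z→Premium; Firm B's induced payoffs -5, 3, 4, 7; outcome (Premium, Z), payoffs (1, 7).
Firm A gets 7 moving first and 1 moving second, so Firm A prefers to move first.

first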